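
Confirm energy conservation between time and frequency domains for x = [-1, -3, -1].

Time domain:
Σ|x[n]|² = |-1|² + |-3|² + |-1|² = 11.0000

Frequency domain:
(1/3)Σ|X[k]|² = (1/3)(|-5|² + |1.0000+1.7321i|² + |1.0000-1.7321i|²) = (1/3)·33.0000 = 11.0000

Both sides agree, confirming Parseval's theorem.

Σ|x[n]|² = (1/N)Σ|X[k]|² = 11.0000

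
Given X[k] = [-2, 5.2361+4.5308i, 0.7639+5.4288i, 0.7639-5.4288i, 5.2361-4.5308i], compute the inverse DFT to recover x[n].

x[n] = (1/5) Σ(k=0 to 4) X[k] · e^(2πikn/5)

Computing each x[n]:
x[0] = 2
x[1] = -3
x[2] = -1
x[3] = -3
x[4] = 3

x = [2, -3, -1, -3, 3]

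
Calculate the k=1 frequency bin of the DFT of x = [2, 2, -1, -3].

X[1] = Σ(n=0 to 3) x[n] · ω_4^(1n) where ω_4 = e^(-2πi/4)
= (2)·ω_4^0 + (2)·ω_4^1 + (-1)·ω_4^2 + (-3)·ω_4^3

X[1] = 3-5i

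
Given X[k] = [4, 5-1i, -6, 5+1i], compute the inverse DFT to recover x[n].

x[n] = (1/4) Σ(k=0 to 3) X[k] · e^(2πikn/4)

Computing each x[n]:
x[0] = 2
x[1] = 3
x[2] = -3
x[3] = 2

x = [2, 3, -3, 2]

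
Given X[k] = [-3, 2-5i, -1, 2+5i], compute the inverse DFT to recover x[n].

x[n] = (1/4) Σ(k=0 to 3) X[k] · e^(2πikn/4)

Computing each x[n]:
x[0] = 0
x[1] = 2
x[2] = -2
x[3] = -3

x = [0, 2, -2, -3]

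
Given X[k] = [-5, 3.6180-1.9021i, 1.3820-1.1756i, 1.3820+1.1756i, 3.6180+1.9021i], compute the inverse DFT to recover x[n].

x[n] = (1/5) Σ(k=0 to 4) X[k] · e^(2πikn/5)

Computing each x[n]:
x[0] = 1
x[1] = 0
x[2] = -2
x[3] = -2
x[4] = -2

x = [1, 0, -2, -2, -2]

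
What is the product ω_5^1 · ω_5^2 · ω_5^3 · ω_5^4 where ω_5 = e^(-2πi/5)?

The primitive 5th roots of unity are ω_5^k for k coprime to 5: k ∈ {1, 2, 3, 4}
Their product equals the constant term of the cyclotomic polynomial Φ_5(x) up to sign.
For n ≥ 3, the product of all primitive nth roots of unity is 1. (For n=1 it is 1; for n=2 it is -1.)

1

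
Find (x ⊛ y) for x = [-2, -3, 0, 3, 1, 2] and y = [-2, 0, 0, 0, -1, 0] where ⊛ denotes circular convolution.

(x ⊛ y)[n] = Σ(m=0 to 5) x[m] · y[(n-m) mod 6]

Computing each output sample:
(x ⊛ y)[0] = 4
(x ⊛ y)[1] = 3
(x ⊛ y)[2] = -1
(x ⊛ y)[3] = -8
(x ⊛ y)[4] = 0
(x ⊛ y)[5] = -1

x ⊛ y = [4, 3, -1, -8, 0, -1]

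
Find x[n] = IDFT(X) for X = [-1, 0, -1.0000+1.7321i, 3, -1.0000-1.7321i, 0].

x[n] = (1/6) Σ(k=0 to 5) X[k] · e^(2πikn/6)

Computing each x[n]:
x[0] = 0
x[1] = -1
x[2] = 1
x[3] = -1
x[4] = 0
x[5] = 0

x = [0, -1, 1, -1, 0, 0]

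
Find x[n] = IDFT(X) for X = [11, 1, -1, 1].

x[n] = (1/4) Σ(k=0 to 3) X[k] · e^(2πikn/4)

Computing each x[n]:
x[0] = 3
x[1] = 3
x[2] = 2
x[3] = 3

x = [3, 3, 2, 3]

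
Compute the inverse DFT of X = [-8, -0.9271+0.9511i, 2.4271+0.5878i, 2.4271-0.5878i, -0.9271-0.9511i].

x[n] = (1/5) Σ(k=0 to 4) X[k] · e^(2πikn/5)

Computing each x[n]:
x[0] = -1
x[1] = -3
x[2] = -1
x[3] = -1
x[4] = -2

x = [-1, -3, -1, -1, -2]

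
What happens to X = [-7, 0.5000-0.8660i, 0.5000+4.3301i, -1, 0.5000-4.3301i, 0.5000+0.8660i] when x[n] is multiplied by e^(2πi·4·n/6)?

Modulation property: DFT(ω_6^(-4n)·x[n]) = X[(k-4) mod 6], so circularly shift X by 4 positions.

X[k-4] = [0.5000+4.3301i, -1, 0.5000-4.3301i, 0.5000+0.8660i, -7, 0.5000-0.8660i]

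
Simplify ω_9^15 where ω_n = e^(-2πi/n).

Since ω_9^9 = 1, powers reduce modulo 9.
15 mod 9 = 6
So ω_9^15 = ω_9^6 = e^(-2πi·6/9)

ω_9^15 = ω_9^6 = -0.5000+0.8660i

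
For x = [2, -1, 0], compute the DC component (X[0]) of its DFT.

X[0] = Σ(n=0 to 2) x[n] · ω_3^0 = Σ x[n]
= (2) + (-1) + (0)

X[0] = 1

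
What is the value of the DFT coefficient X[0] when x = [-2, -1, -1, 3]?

X[0] = Σ(n=0 to 3) x[n] · ω_4^0 = Σ x[n]
= (-2) + (-1) + (-1) + (3)

X[0] = -1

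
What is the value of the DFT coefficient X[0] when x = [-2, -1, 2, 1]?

X[0] = Σ(n=0 to 3) x[n] · ω_4^0 = Σ x[n]
= (-2) + (-1) + (2) + (1)

X[0] = 0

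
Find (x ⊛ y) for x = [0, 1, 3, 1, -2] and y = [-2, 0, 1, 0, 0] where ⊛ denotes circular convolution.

(x ⊛ y)[n] = Σ(m=0 to 4) x[m] · y[(n-m) mod 5]

Computing each output sample:
(x ⊛ y)[0] = 1
(x ⊛ y)[1] = -4
(x ⊛ y)[2] = -6
(x ⊛ y)[3] = -1
(x ⊛ y)[4] = 7

x ⊛ y = [1, -4, -6, -1, 7]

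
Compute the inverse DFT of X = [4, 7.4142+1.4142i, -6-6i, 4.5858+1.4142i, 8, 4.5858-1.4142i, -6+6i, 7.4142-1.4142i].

x[n] = (1/8) Σ(k=0 to 7) X[k] · e^(2πikn/8)

Computing each x[n]:
x[0] = 3
x[1] = 1
x[2] = 3
x[3] = -3
x[4] = -3
x[5] = 1
x[6] = 3
x[7] = -1

x = [3, 1, 3, -3, -3, 1, 3, -1]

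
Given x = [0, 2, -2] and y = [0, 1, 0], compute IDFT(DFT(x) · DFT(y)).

(x ⊛ y)[n] = Σ(m=0 to 2) x[m] · y[(n-m) mod 3]

Computing each output sample:
(x ⊛ y)[0] = -2
(x ⊛ y)[1] = 0
(x ⊛ y)[2] = 2

x ⊛ y = [-2, 0, 2]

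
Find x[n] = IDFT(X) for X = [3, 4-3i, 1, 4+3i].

x[n] = (1/4) Σ(k=0 to 3) X[k] · e^(2πikn/4)

Computing each x[n]:
x[0] = 3
x[1] = 2
x[2] = -1
x[3] = -1

x = [3, 2, -1, -1]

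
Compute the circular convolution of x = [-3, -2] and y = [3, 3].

(x ⊛ y)[n] = Σ(m=0 to 1) x[m] · y[(n-m) mod 2]

Computing each output sample:
(x ⊛ y)[0] = -15
(x ⊛ y)[1] = -15

x ⊛ y = [-15, -15]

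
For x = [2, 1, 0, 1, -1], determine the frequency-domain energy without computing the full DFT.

Parseval: Σ|x[n]|² = (1/N)Σ|X[k]|², so Σ|X[k]|² = N·Σ|x[n]|² = 5·7.0000

Σ|X[k]|² = N·Σ|x[n]|² = 5·7.0000 = 35.0000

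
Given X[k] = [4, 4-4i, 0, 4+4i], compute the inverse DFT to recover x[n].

x[n] = (1/4) Σ(k=0 to 3) X[k] · e^(2πikn/4)

Computing each x[n]:
x[0] = 3
x[1] = 3
x[2] = -1
x[3] = -1

x = [3, 3, -1, -1]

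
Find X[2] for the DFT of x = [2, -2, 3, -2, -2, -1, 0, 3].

X[2] = Σ(n=0 to 7) x[n] · ω_8^(2n) where ω_8 = e^(-2πi/8)
= (2)·ω_8^0 + (-2)·ω_8^2 + (3)·ω_8^4 + (-2)·ω_8^6 + (-2)·ω_8^8 + (-1)·ω_8^10 + (0)·ω_8^12 + (3)·ω_8^14

X[2] = -3+4i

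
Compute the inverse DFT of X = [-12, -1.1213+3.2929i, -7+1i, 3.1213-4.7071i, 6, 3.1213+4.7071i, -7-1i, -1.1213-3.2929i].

x[n] = (1/8) Σ(k=0 to 7) X[k] · e^(2πikn/8)

Computing each x[n]:
x[0] = -2
x[1] = -3
x[2] = -1
x[3] = -1
x[4] = -3
x[5] = -2
x[6] = 3
x[7] = -3

x = [-2, -3, -1, -1, -3, -2, 3, -3]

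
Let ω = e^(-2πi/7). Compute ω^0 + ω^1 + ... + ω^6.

Sum of all nth roots of unity equals 0 for n > 1 (geometric series with r ≠ 1).

0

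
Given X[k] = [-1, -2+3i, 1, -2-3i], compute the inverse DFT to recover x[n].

x[n] = (1/4) Σ(k=0 to 3) X[k] · e^(2πikn/4)

Computing each x[n]:
x[0] = -1
x[1] = -2
x[2] = 1
x[3] = 1

x = [-1, -2, 1, 1]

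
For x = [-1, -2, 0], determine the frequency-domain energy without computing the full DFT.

Parseval: Σ|x[n]|² = (1/N)Σ|X[k]|², so Σ|X[k]|² = N·Σ|x[n]|² = 3·5.0000

Σ|X[k]|² = N·Σ|x[n]|² = 3·5.0000 = 15.0000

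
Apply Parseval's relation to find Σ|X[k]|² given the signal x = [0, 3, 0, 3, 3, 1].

Parseval: Σ|x[n]|² = (1/N)Σ|X[k]|², so Σ|X[k]|² = N·Σ|x[n]|² = 6·28.0000

Σ|X[k]|² = N·Σ|x[n]|² = 6·28.0000 = 168.0000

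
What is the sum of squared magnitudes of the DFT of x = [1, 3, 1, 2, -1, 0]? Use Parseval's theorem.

Parseval: Σ|x[n]|² = (1/N)Σ|X[k]|², so Σ|X[k]|² = N·Σ|x[n]|² = 6·16.0000

Σ|X[k]|² = N·Σ|x[n]|² = 6·16.0000 = 96.0000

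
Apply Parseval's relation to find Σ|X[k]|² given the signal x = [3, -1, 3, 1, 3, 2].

Parseval: Σ|x[n]|² = (1/N)Σ|X[k]|², so Σ|X[k]|² = N·Σ|x[n]|² = 6·33.0000

Σ|X[k]|² = N·Σ|x[n]|² = 6·33.0000 = 198.0000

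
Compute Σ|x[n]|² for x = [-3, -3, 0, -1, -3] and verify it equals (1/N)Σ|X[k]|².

Time domain:
Σ|x[n]|² = |-3|² + |-3|² + |0|² + |-1|² + |-3|² = 28.0000

Frequency domain:
(1/5)Σ|X[k]|² = (1/5)(|-10|² + |-4.0451-0.5878i|² + |1.5451+0.9511i|² + |1.5451-0.9511i|² + |-4.0451+0.5878i|²) = (1/5)·140.0000 = 28.0000

Both sides agree, confirming Parseval's theorem.

Σ|x[n]|² = (1/N)Σ|X[k]|² = 28.0000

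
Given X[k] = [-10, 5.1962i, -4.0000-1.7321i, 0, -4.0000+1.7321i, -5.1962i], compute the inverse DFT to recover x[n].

x[n] = (1/6) Σ(k=0 to 5) X[k] · e^(2πikn/6)

Computing each x[n]:
x[0] = -3
x[1] = -2
x[2] = -3
x[3] = -3
x[4] = 1
x[5] = 0

x = [-3, -2, -3, -3, 1, 0]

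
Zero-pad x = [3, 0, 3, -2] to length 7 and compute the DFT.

Original 4-point DFT: [4, -2i, 8, 2i]
Zero-padded 7-point DFT provides frequency interpolation.

DFT_7([x, 0, ...]) = [4, 4.1344-2.0570i, -0.9499-0.2620i, 5.3155+4.2954i, 5.3155-4.2954i, -0.9499+0.2620i, 4.1344+2.0570i]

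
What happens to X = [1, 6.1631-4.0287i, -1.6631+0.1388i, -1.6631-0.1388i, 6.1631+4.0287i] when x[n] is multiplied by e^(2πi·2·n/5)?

Modulation property: DFT(ω_5^(-2n)·x[n]) = X[(k-2) mod 5], so circularly shift X by 2 positions.

X[k-2] = [-1.6631-0.1388i, 6.1631+4.0287i, 1, 6.1631-4.0287i, -1.6631+0.1388i]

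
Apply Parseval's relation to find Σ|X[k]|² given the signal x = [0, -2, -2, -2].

Parseval: Σ|x[n]|² = (1/N)Σ|X[k]|², so Σ|X[k]|² = N·Σ|x[n]|² = 4·12.0000

Σ|X[k]|² = N·Σ|x[n]|² = 4·12.0000 = 48.0000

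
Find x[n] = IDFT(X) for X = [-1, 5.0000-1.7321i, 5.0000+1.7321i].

x[n] = (1/3) Σ(k=0 to 2) X[k] · e^(2πikn/3)

Computing each x[n]:
x[0] = 3
x[1] = -1
x[2] = -3

x = [3, -1, -3]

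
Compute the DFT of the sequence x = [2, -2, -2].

X[k] = Σ(n=0 to 2) x[n] · ω_3^(nk)
where ω_3 = e^(-2πi/3)

Computing each X[k]:
X[0] = -2
X[1] = 4
X[2] = 4

X = [-2, 4, 4]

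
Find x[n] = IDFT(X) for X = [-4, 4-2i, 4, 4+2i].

x[n] = (1/4) Σ(k=0 to 3) X[k] · e^(2πikn/4)

Computing each x[n]:
x[0] = 2
x[1] = -1
x[2] = -2
x[3] = -3

x = [2, -1, -2, -3]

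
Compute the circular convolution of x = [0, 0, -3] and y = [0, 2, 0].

(x ⊛ y)[n] = Σ(m=0 to 2) x[m] · y[(n-m) mod 3]

Computing each output sample:
(x ⊛ y)[0] = -6
(x ⊛ y)[1] = 0
(x ⊛ y)[2] = 0

x ⊛ y = [-6, 0, 0]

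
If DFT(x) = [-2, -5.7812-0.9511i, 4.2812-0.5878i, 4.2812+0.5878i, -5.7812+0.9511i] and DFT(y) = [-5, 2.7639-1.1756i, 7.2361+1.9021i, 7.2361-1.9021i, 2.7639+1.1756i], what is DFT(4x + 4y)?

By linearity: DFT(4x + 4y) = 4·DFT(x) + 4·DFT(y)
= 4·[-2, -5.7812-0.9511i, 4.2812-0.5878i, 4.2812+0.5878i, -5.7812+0.9511i] + 4·[-5, 2.7639-1.1756i, 7.2361+1.9021i, 7.2361-1.9021i, 2.7639+1.1756i]

Computing element-wise:
Z[0] = 4·(-2) + 4·(-5) = -28
Z[1] = 4·(-5.7812-0.9511i) + 4·(2.7639-1.1756i) = -12.0692-8.5068i
Z[2] = 4·(4.2812-0.5878i) + 4·(7.2361+1.9021i) = 46.0692+5.2572i
Z[3] = 4·(4.2812+0.5878i) + 4·(7.2361-1.9021i) = 46.0692-5.2572i
Z[4] = 4·(-5.7812+0.9511i) + 4·(2.7639+1.1756i) = -12.0692+8.5068i

DFT(4x + 4y) = 4·X + 4·Y = [-28, -12.0692-8.5068i, 46.0692+5.2572i, 46.0692-5.2572i, -12.0692+8.5068i]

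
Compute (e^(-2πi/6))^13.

Since ω_6^6 = 1, powers reduce modulo 6.
13 mod 6 = 1
So ω_6^13 = ω_6^1 = e^(-2πi·1/6)

ω_6^13 = ω_6^1 = 0.5000-0.8660i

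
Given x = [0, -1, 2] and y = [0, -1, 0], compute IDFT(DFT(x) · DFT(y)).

(x ⊛ y)[n] = Σ(m=0 to 2) x[m] · y[(n-m) mod 3]

Computing each output sample:
(x ⊛ y)[0] = -2
(x ⊛ y)[1] = 0
(x ⊛ y)[2] = 1

x ⊛ y = [-2, 0, 1]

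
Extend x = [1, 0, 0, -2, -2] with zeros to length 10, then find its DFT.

Original 5-point DFT: [-3, 2.0000-3.0777i, 2.0000+0.7265i, 2.0000-0.7265i, 2.0000+3.0777i]
Zero-padded 10-point DFT provides frequency interpolation.

DFT_10([x, 0, ...]) = [-3, 3.2361+3.0777i, 2.0000-3.0777i, -1.2361+0.7265i, 2.0000+0.7265i, 1, 2.0000-0.7265i, -1.2361-0.7265i, 2.0000+3.0777i, 3.2361-3.0777i]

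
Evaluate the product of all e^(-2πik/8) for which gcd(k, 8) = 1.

The primitive 8th roots of unity are ω_8^k for k coprime to 8: k ∈ {1, 3, 5, 7}
Their product equals the constant term of the cyclotomic polynomial Φ_8(x) up to sign.
For n ≥ 3, the product of all primitive nth roots of unity is 1. (For n=1 it is 1; for n=2 it is -1.)

1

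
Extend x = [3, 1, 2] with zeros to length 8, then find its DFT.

Original 3-point DFT: [6, 1.5000+0.8660i, 1.5000-0.8660i]
Zero-padded 8-point DFT provides frequency interpolation.

DFT_8([x, 0, ...]) = [6, 3.7071-2.7071i, 1-1i, 2.2929+1.2929i, 4, 2.2929-1.2929i, 1+1i, 3.7071+2.7071i]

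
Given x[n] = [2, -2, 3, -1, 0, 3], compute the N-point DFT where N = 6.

X[k] = Σ(n=0 to 5) x[n] · ω_6^(nk)
where ω_6 = e^(-2πi/6)

Computing each X[k]:
X[0] = 5
X[1] = 2.0000+1.7321i
X[2] = -1.0000+6.9282i
X[3] = 5
X[4] = -1.0000-6.9282i
X[5] = 2.0000-1.7321i

X = [5, 2.0000+1.7321i, -1.0000+6.9282i, 5, -1.0000-6.9282i, 2.0000-1.7321i]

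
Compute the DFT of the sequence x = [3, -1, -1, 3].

X[k] = Σ(n=0 to 3) x[n] · ω_4^(nk)
where ω_4 = e^(-2πi/4)

Computing each X[k]:
X[0] = 4
X[1] = 4+4i
X[2] = 0
X[3] = 4-4i

X = [4, 4+4i, 0, 4-4i]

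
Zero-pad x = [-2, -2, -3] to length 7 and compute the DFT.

Original 3-point DFT: [-7, 0.5000-0.8660i, 0.5000+0.8660i]
Zero-padded 7-point DFT provides frequency interpolation.

DFT_7([x, 0, ...]) = [-7, -2.5794+4.4884i, 1.1479+0.6482i, -2.0685-1.4777i, -2.0685+1.4777i, 1.1479-0.6482i, -2.5794-4.4884i]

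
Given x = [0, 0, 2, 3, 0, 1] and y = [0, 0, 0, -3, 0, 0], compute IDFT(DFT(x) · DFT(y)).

(x ⊛ y)[n] = Σ(m=0 to 5) x[m] · y[(n-m) mod 6]

Computing each output sample:
(x ⊛ y)[0] = -9
(x ⊛ y)[1] = 0
(x ⊛ y)[2] = -3
(x ⊛ y)[3] = 0
(x ⊛ y)[4] = 0
(x ⊛ y)[5] = -6

x ⊛ y = [-9, 0, -3, 0, 0, -6]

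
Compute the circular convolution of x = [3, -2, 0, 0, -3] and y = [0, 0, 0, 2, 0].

(x ⊛ y)[n] = Σ(m=0 to 4) x[m] · y[(n-m) mod 5]

Computing each output sample:
(x ⊛ y)[0] = 0
(x ⊛ y)[1] = 0
(x ⊛ y)[2] = -6
(x ⊛ y)[3] = 6
(x ⊛ y)[4] = -4

x ⊛ y = [0, 0, -6, 6, -4]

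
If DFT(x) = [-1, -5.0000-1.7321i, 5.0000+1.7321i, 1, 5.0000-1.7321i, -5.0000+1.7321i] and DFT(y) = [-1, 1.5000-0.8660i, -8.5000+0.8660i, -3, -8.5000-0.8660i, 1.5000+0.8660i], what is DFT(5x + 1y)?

By linearity: DFT(5x + 1y) = 5·DFT(x) + 1·DFT(y)
= 5·[-1, -5.0000-1.7321i, 5.0000+1.7321i, 1, 5.0000-1.7321i, -5.0000+1.7321i] + 1·[-1, 1.5000-0.8660i, -8.5000+0.8660i, -3, -8.5000-0.8660i, 1.5000+0.8660i]

Computing element-wise:
Z[0] = 5·(-1) + 1·(-1) = -6
Z[1] = 5·(-5.0000-1.7321i) + 1·(1.5000-0.8660i) = -23.5000-9.5265i
Z[2] = 5·(5.0000+1.7321i) + 1·(-8.5000+0.8660i) = 16.5000+9.5265i
Z[3] = 5·(1) + 1·(-3) = 2
Z[4] = 5·(5.0000-1.7321i) + 1·(-8.5000-0.8660i) = 16.5000-9.5265i
Z[5] = 5·(-5.0000+1.7321i) + 1·(1.5000+0.8660i) = -23.5000+9.5265i

DFT(5x + 1y) = 5·X + 1·Y = [-6, -23.5000-9.5265i, 16.5000+9.5265i, 2, 16.5000-9.5265i, -23.5000+9.5265i]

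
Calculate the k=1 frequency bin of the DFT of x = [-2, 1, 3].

X[1] = Σ(n=0 to 2) x[n] · ω_3^(1n) where ω_3 = e^(-2πi/3)
= (-2)·ω_3^0 + (1)·ω_3^1 + (3)·ω_3^2

X[1] = -4.0000+1.7321i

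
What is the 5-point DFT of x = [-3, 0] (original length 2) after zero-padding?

Original 2-point DFT: [-3, -3]
Zero-padded 5-point DFT provides frequency interpolation.

DFT_5([x, 0, ...]) = [-3, -3, -3, -3, -3]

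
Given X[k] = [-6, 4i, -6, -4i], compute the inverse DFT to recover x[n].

x[n] = (1/4) Σ(k=0 to 3) X[k] · e^(2πikn/4)

Computing each x[n]:
x[0] = -3
x[1] = -2
x[2] = -3
x[3] = 2

x = [-3, -2, -3, 2]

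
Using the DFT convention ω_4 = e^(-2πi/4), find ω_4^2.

ω_4^2 = e^(-2πi·2/4)
= cos(-2π·2/4) + i·sin(-2π·2/4)
= cos(-4π/4) + i·sin(-4π/4)

ω_4^2 = cos(-4π/4) + i·sin(-4π/4) = -1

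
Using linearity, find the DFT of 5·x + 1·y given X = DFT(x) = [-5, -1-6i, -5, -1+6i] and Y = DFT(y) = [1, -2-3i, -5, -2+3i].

By linearity: DFT(5x + 1y) = 5·DFT(x) + 1·DFT(y)
= 5·[-5, -1-6i, -5, -1+6i] + 1·[1, -2-3i, -5, -2+3i]

Computing element-wise:
Z[0] = 5·(-5) + 1·(1) = -24
Z[1] = 5·(-1-6i) + 1·(-2-3i) = -7-33i
Z[2] = 5·(-5) + 1·(-5) = -30
Z[3] = 5·(-1+6i) + 1·(-2+3i) = -7+33i

DFT(5x + 1y) = 5·X + 1·Y = [-24, -7-33i, -30, -7+33i]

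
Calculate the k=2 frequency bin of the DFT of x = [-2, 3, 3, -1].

X[2] = Σ(n=0 to 3) x[n] · ω_4^(2n) where ω_4 = e^(-2πi/4)
= (-2)·ω_4^0 + (3)·ω_4^2 + (3)·ω_4^4 + (-1)·ω_4^6

X[2] = -1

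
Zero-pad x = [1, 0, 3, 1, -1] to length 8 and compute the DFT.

Original 5-point DFT: [4, -2.5451-2.1266i, 3.0451+1.3143i, 3.0451-1.3143i, -2.5451+2.1266i]
Zero-padded 8-point DFT provides frequency interpolation.

DFT_8([x, 0, ...]) = [4, 1.2929-3.7071i, -3+1i, 2.7071+2.2929i, 2, 2.7071-2.2929i, -3-1i, 1.2929+3.7071i]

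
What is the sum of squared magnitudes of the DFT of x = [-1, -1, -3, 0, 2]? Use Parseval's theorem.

Parseval: Σ|x[n]|² = (1/N)Σ|X[k]|², so Σ|X[k]|² = N·Σ|x[n]|² = 5·15.0000

Σ|X[k]|² = N·Σ|x[n]|² = 5·15.0000 = 75.0000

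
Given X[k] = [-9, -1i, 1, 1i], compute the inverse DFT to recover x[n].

x[n] = (1/4) Σ(k=0 to 3) X[k] · e^(2πikn/4)

Computing each x[n]:
x[0] = -2
x[1] = -2
x[2] = -2
x[3] = -3

x = [-2, -2, -2, -3]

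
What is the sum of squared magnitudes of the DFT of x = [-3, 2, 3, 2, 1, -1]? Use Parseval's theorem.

Parseval: Σ|x[n]|² = (1/N)Σ|X[k]|², so Σ|X[k]|² = N·Σ|x[n]|² = 6·28.0000

Σ|X[k]|² = N·Σ|x[n]|² = 6·28.0000 = 168.0000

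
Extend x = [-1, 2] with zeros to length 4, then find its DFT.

Original 2-point DFT: [1, -3]
Zero-padded 4-point DFT provides frequency interpolation.

DFT_4([x, 0, ...]) = [1, -1-2i, -3, -1+2i]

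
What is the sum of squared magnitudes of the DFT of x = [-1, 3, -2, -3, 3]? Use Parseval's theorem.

Parseval: Σ|x[n]|² = (1/N)Σ|X[k]|², so Σ|X[k]|² = N·Σ|x[n]|² = 5·32.0000

Σ|X[k]|² = N·Σ|x[n]|² = 5·32.0000 = 160.0000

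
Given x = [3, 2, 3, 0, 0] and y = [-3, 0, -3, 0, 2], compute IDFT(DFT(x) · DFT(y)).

(x ⊛ y)[n] = Σ(m=0 to 4) x[m] · y[(n-m) mod 5]

Computing each output sample:
(x ⊛ y)[0] = -5
(x ⊛ y)[1] = 0
(x ⊛ y)[2] = -18
(x ⊛ y)[3] = -6
(x ⊛ y)[4] = -3

x ⊛ y = [-5, 0, -18, -6, -3]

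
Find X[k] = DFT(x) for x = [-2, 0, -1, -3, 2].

X[k] = Σ(n=0 to 4) x[n] · ω_5^(nk)
where ω_5 = e^(-2πi/5)

Computing each X[k]:
X[0] = -4
X[1] = 1.8541+0.7265i
X[2] = -4.8541+3.0777i
X[3] = -4.8541-3.0777i
X[4] = 1.8541-0.7265i

X = [-4, 1.8541+0.7265i, -4.8541+3.0777i, -4.8541-3.0777i, 1.8541-0.7265i]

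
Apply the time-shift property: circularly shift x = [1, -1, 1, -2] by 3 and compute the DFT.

Time shift by 3: X_shifted[k] = ω_4^(3k) · X[k]
Shifted x = [-1, 1, -2, 1]

DFT(x[n-3]) = [-1, 1, -5, 1]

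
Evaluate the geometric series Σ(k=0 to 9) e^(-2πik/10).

Sum of all nth roots of unity equals 0 for n > 1 (geometric series with r ≠ 1).

0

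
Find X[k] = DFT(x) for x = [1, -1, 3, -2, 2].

X[k] = Σ(n=0 to 4) x[n] · ω_5^(nk)
where ω_5 = e^(-2πi/5)

Computing each X[k]:
X[0] = 3
X[1] = 0.5000-0.0858i
X[2] = 0.5000+6.5186i
X[3] = 0.5000-6.5186i
X[4] = 0.5000+0.0858i

X = [3, 0.5000-0.0858i, 0.5000+6.5186i, 0.5000-6.5186i, 0.5000+0.0858i]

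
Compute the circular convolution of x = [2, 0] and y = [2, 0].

(x ⊛ y)[n] = Σ(m=0 to 1) x[m] · y[(n-m) mod 2]

Computing each output sample:
(x ⊛ y)[0] = 4
(x ⊛ y)[1] = 0

x ⊛ y = [4, 0]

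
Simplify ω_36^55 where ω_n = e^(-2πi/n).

Since ω_36^36 = 1, powers reduce modulo 36.
55 mod 36 = 19
So ω_36^55 = ω_36^19 = e^(-2πi·19/36)

ω_36^55 = ω_36^19 = -0.9848+0.1736i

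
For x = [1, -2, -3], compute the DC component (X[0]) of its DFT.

X[0] = Σ(n=0 to 2) x[n] · ω_3^0 = Σ x[n]
= (1) + (-2) + (-3)

X[0] = -4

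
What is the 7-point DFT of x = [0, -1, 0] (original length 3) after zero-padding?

Original 3-point DFT: [-1, 0.5000+0.8660i, 0.5000-0.8660i]
Zero-padded 7-point DFT provides frequency interpolation.

DFT_7([x, 0, ...]) = [-1, -0.6235+0.7818i, 0.2225+0.9749i, 0.9010+0.4339i, 0.9010-0.4339i, 0.2225-0.9749i, -0.6235-0.7818i]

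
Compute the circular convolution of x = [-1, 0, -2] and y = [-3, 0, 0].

(x ⊛ y)[n] = Σ(m=0 to 2) x[m] · y[(n-m) mod 3]

Computing each output sample:
(x ⊛ y)[0] = 3
(x ⊛ y)[1] = 0
(x ⊛ y)[2] = 6

x ⊛ y = [3, 0, 6]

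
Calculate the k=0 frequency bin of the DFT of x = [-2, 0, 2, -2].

X[0] = Σ(n=0 to 3) x[n] · ω_4^0 = Σ x[n]
= (-2) + (0) + (2) + (-2)

X[0] = -2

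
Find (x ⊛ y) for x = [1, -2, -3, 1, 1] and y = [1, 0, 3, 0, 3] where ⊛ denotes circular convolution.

(x ⊛ y)[n] = Σ(m=0 to 4) x[m] · y[(n-m) mod 5]

Computing each output sample:
(x ⊛ y)[0] = -2
(x ⊛ y)[1] = -8
(x ⊛ y)[2] = 3
(x ⊛ y)[3] = -2
(x ⊛ y)[4] = -5

x ⊛ y = [-2, -8, 3, -2, -5]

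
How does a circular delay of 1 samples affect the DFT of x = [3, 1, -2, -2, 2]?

Time shift by 1: X_shifted[k] = ω_5^(1k) · X[k]
Shifted x = [2, 3, 1, -2, -2]

DFT(x[n-1]) = [2, 3.1180-6.5186i, 0.8820-0.0858i, 0.8820+0.0858i, 3.1180+6.5186i]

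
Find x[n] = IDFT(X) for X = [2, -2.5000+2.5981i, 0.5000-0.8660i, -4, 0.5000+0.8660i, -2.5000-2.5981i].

x[n] = (1/6) Σ(k=0 to 5) X[k] · e^(2πikn/6)

Computing each x[n]:
x[0] = -1
x[1] = 0
x[2] = -1
x[3] = 2
x[4] = 1
x[5] = 1

x = [-1, 0, -1, 2, 1, 1]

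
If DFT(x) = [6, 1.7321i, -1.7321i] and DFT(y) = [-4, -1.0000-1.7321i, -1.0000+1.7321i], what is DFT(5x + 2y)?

By linearity: DFT(5x + 2y) = 5·DFT(x) + 2·DFT(y)
= 5·[6, 1.7321i, -1.7321i] + 2·[-4, -1.0000-1.7321i, -1.0000+1.7321i]

Computing element-wise:
Z[0] = 5·(6) + 2·(-4) = 22
Z[1] = 5·(1.7321i) + 2·(-1.0000-1.7321i) = -2.0000+5.1963i
Z[2] = 5·(-1.7321i) + 2·(-1.0000+1.7321i) = -2.0000-5.1963i

DFT(5x + 2y) = 5·X + 2·Y = [22, -2.0000+5.1963i, -2.0000-5.1963i]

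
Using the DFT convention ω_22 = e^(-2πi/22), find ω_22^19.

ω_22^19 = e^(-2πi·19/22)
= cos(-2π·19/22) + i·sin(-2π·19/22)
= cos(-38π/22) + i·sin(-38π/22)

ω_22^19 = cos(-38π/22) + i·sin(-38π/22) = 0.6549+0.7557i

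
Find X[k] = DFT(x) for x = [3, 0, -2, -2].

X[k] = Σ(n=0 to 3) x[n] · ω_4^(nk)
where ω_4 = e^(-2πi/4)

Computing each X[k]:
X[0] = -1
X[1] = 5-2i
X[2] = 3
X[3] = 5+2i

X = [-1, 5-2i, 3, 5+2i]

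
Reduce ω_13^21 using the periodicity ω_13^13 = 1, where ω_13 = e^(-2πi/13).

Since ω_13^13 = 1, powers reduce modulo 13.
21 mod 13 = 8
So ω_13^21 = ω_13^8 = e^(-2πi·8/13)

ω_13^21 = ω_13^8 = -0.7485+0.6631i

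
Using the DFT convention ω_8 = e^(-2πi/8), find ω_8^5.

ω_8^5 = e^(-2πi·5/8)
= cos(-2π·5/8) + i·sin(-2π·5/8)
= cos(-10π/8) + i·sin(-10π/8)

ω_8^5 = cos(-10π/8) + i·sin(-10π/8) = -0.7071+0.7071i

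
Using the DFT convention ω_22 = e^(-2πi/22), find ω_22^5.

ω_22^5 = e^(-2πi·5/22)
= cos(-2π·5/22) + i·sin(-2π·5/22)
= cos(-10π/22) + i·sin(-10π/22)

ω_22^5 = cos(-10π/22) + i·sin(-10π/22) = 0.1423-0.9898i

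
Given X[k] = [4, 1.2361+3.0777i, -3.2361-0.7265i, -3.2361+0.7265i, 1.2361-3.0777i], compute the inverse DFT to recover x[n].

x[n] = (1/5) Σ(k=0 to 4) X[k] · e^(2πikn/5)

Computing each x[n]:
x[0] = 0
x[1] = 1
x[2] = -1
x[3] = 1
x[4] = 3

x = [0, 1, -1, 1, 3]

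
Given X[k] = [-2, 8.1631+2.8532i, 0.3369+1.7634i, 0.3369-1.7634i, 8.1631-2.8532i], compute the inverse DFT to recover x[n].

x[n] = (1/5) Σ(k=0 to 4) X[k] · e^(2πikn/5)

Computing each x[n]:
x[0] = 3
x[1] = -1
x[2] = -3
x[3] = -3
x[4] = 2

x = [3, -1, -3, -3, 2]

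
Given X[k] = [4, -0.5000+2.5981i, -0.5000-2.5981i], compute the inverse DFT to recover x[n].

x[n] = (1/3) Σ(k=0 to 2) X[k] · e^(2πikn/3)

Computing each x[n]:
x[0] = 1
x[1] = 0
x[2] = 3

x = [1, 0, 3]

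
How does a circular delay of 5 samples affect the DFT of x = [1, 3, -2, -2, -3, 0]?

Time shift by 5: X_shifted[k] = ω_6^(5k) · X[k]
Shifted x = [3, -2, -2, -3, 0, 1]

DFT(x[n-5]) = [-3, 6.5000+4.3301i, 1.5000+0.8660i, 5, 1.5000-0.8660i, 6.5000-4.3301i]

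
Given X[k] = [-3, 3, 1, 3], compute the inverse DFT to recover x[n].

x[n] = (1/4) Σ(k=0 to 3) X[k] · e^(2πikn/4)

Computing each x[n]:
x[0] = 1
x[1] = -1
x[2] = -2
x[3] = -1

x = [1, -1, -2, -1]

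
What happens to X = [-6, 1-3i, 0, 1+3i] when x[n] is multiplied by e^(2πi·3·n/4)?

Modulation property: DFT(ω_4^(-3n)·x[n]) = X[(k-3) mod 4], so circularly shift X by 3 positions.

X[k-3] = [1-3i, 0, 1+3i, -6]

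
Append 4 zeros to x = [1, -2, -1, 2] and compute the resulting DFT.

Original 4-point DFT: [0, 2+4i, 0, 2-4i]
Zero-padded 8-point DFT provides frequency interpolation.

DFT_8([x, 0, ...]) = [0, -1.8284+1.0000i, 2+4i, 3.8284-1.0000i, 0, 3.8284+1.0000i, 2-4i, -1.8284-1.0000i]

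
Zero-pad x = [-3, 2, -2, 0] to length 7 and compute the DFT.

Original 4-point DFT: [-3, -1-2i, -7, -1+2i]
Zero-padded 7-point DFT provides frequency interpolation.

DFT_7([x, 0, ...]) = [-3, -1.3080+0.3862i, -1.6431-2.8176i, -6.0489-2.4314i, -6.0489+2.4314i, -1.6431+2.8176i, -1.3080-0.3862i]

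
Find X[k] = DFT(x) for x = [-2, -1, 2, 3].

X[k] = Σ(n=0 to 3) x[n] · ω_4^(nk)
where ω_4 = e^(-2πi/4)

Computing each X[k]:
X[0] = 2
X[1] = -4+4i
X[2] = -2
X[3] = -4-4i

X = [2, -4+4i, -2, -4-4i]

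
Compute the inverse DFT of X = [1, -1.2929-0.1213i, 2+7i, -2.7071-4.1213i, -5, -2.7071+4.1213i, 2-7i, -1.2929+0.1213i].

x[n] = (1/8) Σ(k=0 to 7) X[k] · e^(2πikn/8)

Computing each x[n]:
x[0] = -1
x[1] = 0
x[2] = -2
x[3] = 3
x[4] = 1
x[5] = -2
x[6] = 0
x[7] = 2

x = [-1, 0, -2, 3, 1, -2, 0, 2]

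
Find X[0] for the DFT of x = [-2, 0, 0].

X[0] = Σ(n=0 to 2) x[n] · ω_3^0 = Σ x[n]
= (-2) + (0) + (0)

X[0] = -2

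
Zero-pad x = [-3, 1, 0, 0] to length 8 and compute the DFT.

Original 4-point DFT: [-2, -3-1i, -4, -3+1i]
Zero-padded 8-point DFT provides frequency interpolation.

DFT_8([x, 0, ...]) = [-2, -2.2929-0.7071i, -3-1i, -3.7071-0.7071i, -4, -3.7071+0.7071i, -3+1i, -2.2929+0.7071i]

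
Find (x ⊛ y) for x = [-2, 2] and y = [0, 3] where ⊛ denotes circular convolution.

(x ⊛ y)[n] = Σ(m=0 to 1) x[m] · y[(n-m) mod 2]

Computing each output sample:
(x ⊛ y)[0] = 6
(x ⊛ y)[1] = -6

x ⊛ y = [6, -6]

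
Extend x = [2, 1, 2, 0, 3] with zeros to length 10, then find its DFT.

Original 5-point DFT: [8, 1.6180+0.7265i, -0.6180+3.0777i, -0.6180-3.0777i, 1.6180-0.7265i]
Zero-padded 10-point DFT provides frequency interpolation.

DFT_10([x, 0, ...]) = [8, 1.0000-4.2533i, 1.6180+0.7265i, 1.0000-2.6287i, -0.6180+3.0777i, 6, -0.6180-3.0777i, 1.0000+2.6287i, 1.6180-0.7265i, 1.0000+4.2533i]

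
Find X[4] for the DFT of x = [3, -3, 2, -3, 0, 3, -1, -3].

X[4] = Σ(n=0 to 7) x[n] · ω_8^(4n) where ω_8 = e^(-2πi/8)
= (3)·ω_8^0 + (-3)·ω_8^4 + (2)·ω_8^8 + (-3)·ω_8^12 + (0)·ω_8^16 + (3)·ω_8^20 + (-1)·ω_8^24 + (-3)·ω_8^28

X[4] = 10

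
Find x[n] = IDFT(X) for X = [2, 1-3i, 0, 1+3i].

x[n] = (1/4) Σ(k=0 to 3) X[k] · e^(2πikn/4)

Computing each x[n]:
x[0] = 1
x[1] = 2
x[2] = 0
x[3] = -1

x = [1, 2, 0, -1]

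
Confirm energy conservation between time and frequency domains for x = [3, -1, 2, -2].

Time domain:
Σ|x[n]|² = |3|² + |-1|² + |2|² + |-2|² = 18.0000

Frequency domain:
(1/4)Σ|X[k]|² = (1/4)(|2|² + |1-1i|² + |8|² + |1+1i|²) = (1/4)·72.0000 = 18.0000

Both sides agree, confirming Parseval's theorem.

Σ|x[n]|² = (1/N)Σ|X[k]|² = 18.0000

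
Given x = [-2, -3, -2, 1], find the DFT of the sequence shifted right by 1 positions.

Time shift by 1: X_shifted[k] = ω_4^(1k) · X[k]
Shifted x = [1, -2, -3, -2]

DFT(x[n-1]) = [-6, 4, 2, 4]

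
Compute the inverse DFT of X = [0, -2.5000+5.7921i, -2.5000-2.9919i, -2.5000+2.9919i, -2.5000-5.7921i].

x[n] = (1/5) Σ(k=0 to 4) X[k] · e^(2πikn/5)

Computing each x[n]:
x[0] = -2
x[1] = -1
x[2] = -2
x[3] = 3
x[4] = 2

x = [-2, -1, -2, 3, 2]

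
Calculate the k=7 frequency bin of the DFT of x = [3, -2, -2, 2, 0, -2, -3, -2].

X[7] = Σ(n=0 to 7) x[n] · ω_8^(7n) where ω_8 = e^(-2πi/8)
= (3)·ω_8^0 + (-2)·ω_8^7 + (-2)·ω_8^14 + (2)·ω_8^21 + (0)·ω_8^28 + (-2)·ω_8^35 + (-3)·ω_8^42 + (-2)·ω_8^49

X[7] = 0.1716+3.8284i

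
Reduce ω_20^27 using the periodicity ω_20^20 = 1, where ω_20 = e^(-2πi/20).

Since ω_20^20 = 1, powers reduce modulo 20.
27 mod 20 = 7
So ω_20^27 = ω_20^7 = e^(-2πi·7/20)

ω_20^27 = ω_20^7 = -0.5878-0.8090i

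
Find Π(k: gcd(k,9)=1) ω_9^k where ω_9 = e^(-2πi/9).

The primitive 9th roots of unity are ω_9^k for k coprime to 9: k ∈ {1, 2, 4, 5, 7, 8}
Their product equals the constant term of the cyclotomic polynomial Φ_9(x) up to sign.
For n ≥ 3, the product of all primitive nth roots of unity is 1. (For n=1 it is 1; for n=2 it is -1.)

1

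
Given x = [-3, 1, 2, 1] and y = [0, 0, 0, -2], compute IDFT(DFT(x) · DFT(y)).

(x ⊛ y)[n] = Σ(m=0 to 3) x[m] · y[(n-m) mod 4]

Computing each output sample:
(x ⊛ y)[0] = -2
(x ⊛ y)[1] = -4
(x ⊛ y)[2] = -2
(x ⊛ y)[3] = 6

x ⊛ y = [-2, -4, -2, 6]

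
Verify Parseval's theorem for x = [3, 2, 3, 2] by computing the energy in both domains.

Time domain:
Σ|x[n]|² = |3|² + |2|² + |3|² + |2|² = 26.0000

Frequency domain:
(1/4)Σ|X[k]|² = (1/4)(|10|² + |0|² + |2|² + |0|²) = (1/4)·104.0000 = 26.0000

Both sides agree, confirming Parseval's theorem.

Σ|x[n]|² = (1/N)Σ|X[k]|² = 26.0000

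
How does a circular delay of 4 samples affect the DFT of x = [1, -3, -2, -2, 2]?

Time shift by 4: X_shifted[k] = ω_5^(4k) · X[k]
Shifted x = [-3, -2, -2, 2, 1]

DFT(x[n-4]) = [-4, -3.3090+5.2043i, -2.1910-2.0409i, -2.1910+2.0409i, -3.3090-5.2043i]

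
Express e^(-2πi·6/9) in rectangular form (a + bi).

ω_9^6 = e^(-2πi·6/9)
= cos(-2π·6/9) + i·sin(-2π·6/9)
= cos(-12π/9) + i·sin(-12π/9)

ω_9^6 = cos(-12π/9) + i·sin(-12π/9) = -0.5000+0.8660i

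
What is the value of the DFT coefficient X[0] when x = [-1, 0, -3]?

X[0] = Σ(n=0 to 2) x[n] · ω_3^0 = Σ x[n]
= (-1) + (0) + (-3)

X[0] = -4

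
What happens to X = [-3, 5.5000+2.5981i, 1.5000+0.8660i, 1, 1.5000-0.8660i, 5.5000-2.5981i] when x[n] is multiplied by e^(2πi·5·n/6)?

Modulation property: DFT(ω_6^(-5n)·x[n]) = X[(k-5) mod 6], so circularly shift X by 5 positions.

X[k-5] = [5.5000+2.5981i, 1.5000+0.8660i, 1, 1.5000-0.8660i, 5.5000-2.5981i, -3]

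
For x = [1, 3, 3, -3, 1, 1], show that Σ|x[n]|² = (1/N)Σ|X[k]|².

Time domain:
Σ|x[n]|² = |1|² + |3|² + |3|² + |-3|² + |1|² + |1|² = 30.0000

Frequency domain:
(1/6)Σ|X[k]|² = (1/6)(|6|² + |4.0000-3.4641i|² + |-6|² + |4|² + |-6|² + |4.0000+3.4641i|²) = (1/6)·180.0000 = 30.0000

Both sides agree, confirming Parseval's theorem.

Σ|x[n]|² = (1/N)Σ|X[k]|² = 30.0000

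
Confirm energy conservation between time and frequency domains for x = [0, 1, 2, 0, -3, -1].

Time domain:
Σ|x[n]|² = |0|² + |1|² + |2|² + |0|² + |-3|² + |-1|² = 15.0000

Frequency domain:
(1/6)Σ|X[k]|² = (1/6)(|-1|² + |0.5000-6.0622i|² + |0.5000+2.5981i|² + |-1|² + |0.5000-2.5981i|² + |0.5000+6.0622i|²) = (1/6)·90.0000 = 15.0000

Both sides agree, confirming Parseval's theorem.

Σ|x[n]|² = (1/N)Σ|X[k]|² = 15.0000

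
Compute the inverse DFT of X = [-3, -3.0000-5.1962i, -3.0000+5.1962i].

x[n] = (1/3) Σ(k=0 to 2) X[k] · e^(2πikn/3)

Computing each x[n]:
x[0] = -3
x[1] = 3
x[2] = -3

x = [-3, 3, -3]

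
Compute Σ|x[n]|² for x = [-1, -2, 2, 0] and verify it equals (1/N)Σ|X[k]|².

Time domain:
Σ|x[n]|² = |-1|² + |-2|² + |2|² + |0|² = 9.0000

Frequency domain:
(1/4)Σ|X[k]|² = (1/4)(|-1|² + |-3+2i|² + |3|² + |-3-2i|²) = (1/4)·36.0000 = 9.0000

Both sides agree, confirming Parseval's theorem.

Σ|x[n]|² = (1/N)Σ|X[k]|² = 9.0000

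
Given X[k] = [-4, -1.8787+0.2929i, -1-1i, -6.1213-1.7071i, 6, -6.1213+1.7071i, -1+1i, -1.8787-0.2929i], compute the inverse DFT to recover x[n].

x[n] = (1/8) Σ(k=0 to 7) X[k] · e^(2πikn/8)

Computing each x[n]:
x[0] = -2
x[1] = 0
x[2] = 0
x[3] = -2
x[4] = 2
x[5] = -2
x[6] = 1
x[7] = -1

x = [-2, 0, 0, -2, 2, -2, 1, -1]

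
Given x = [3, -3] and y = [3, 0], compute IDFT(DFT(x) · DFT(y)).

(x ⊛ y)[n] = Σ(m=0 to 1) x[m] · y[(n-m) mod 2]

Computing each output sample:
(x ⊛ y)[0] = 9
(x ⊛ y)[1] = -9

x ⊛ y = [9, -9]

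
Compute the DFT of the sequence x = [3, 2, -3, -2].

X[k] = Σ(n=0 to 3) x[n] · ω_4^(nk)
where ω_4 = e^(-2πi/4)

Computing each X[k]:
X[0] = 0
X[1] = 6-4i
X[2] = 0
X[3] = 6+4i

X = [0, 6-4i, 0, 6+4i]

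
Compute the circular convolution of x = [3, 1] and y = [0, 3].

(x ⊛ y)[n] = Σ(m=0 to 1) x[m] · y[(n-m) mod 2]

Computing each output sample:
(x ⊛ y)[0] = 3
(x ⊛ y)[1] = 9

x ⊛ y = [3, 9]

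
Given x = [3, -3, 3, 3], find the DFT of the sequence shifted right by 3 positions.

Time shift by 3: X_shifted[k] = ω_4^(3k) · X[k]
Shifted x = [-3, 3, 3, 3]

DFT(x[n-3]) = [6, -6, -6, -6]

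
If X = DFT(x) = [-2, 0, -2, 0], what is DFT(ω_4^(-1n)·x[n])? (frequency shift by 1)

Modulation property: DFT(ω_4^(-1n)·x[n]) = X[(k-1) mod 4], so circularly shift X by 1 positions.

X[k-1] = [0, -2, 0, -2]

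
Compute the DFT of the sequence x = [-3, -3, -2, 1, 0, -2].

X[k] = Σ(n=0 to 5) x[n] · ω_6^(nk)
where ω_6 = e^(-2πi/6)

Computing each X[k]:
X[0] = -9
X[1] = -5.5000+2.5981i
X[2] = 1.5000-0.8660i
X[3] = -1
X[4] = 1.5000+0.8660i
X[5] = -5.5000-2.5981i

X = [-9, -5.5000+2.5981i, 1.5000-0.8660i, -1, 1.5000+0.8660i, -5.5000-2.5981i]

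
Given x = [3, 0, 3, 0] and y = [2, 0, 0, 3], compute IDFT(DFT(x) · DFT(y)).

(x ⊛ y)[n] = Σ(m=0 to 3) x[m] · y[(n-m) mod 4]

Computing each output sample:
(x ⊛ y)[0] = 6
(x ⊛ y)[1] = 9
(x ⊛ y)[2] = 6
(x ⊛ y)[3] = 9

x ⊛ y = [6, 9, 6, 9]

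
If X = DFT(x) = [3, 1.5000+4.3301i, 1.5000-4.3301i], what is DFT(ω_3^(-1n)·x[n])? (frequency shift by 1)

Modulation property: DFT(ω_3^(-1n)·x[n]) = X[(k-1) mod 3], so circularly shift X by 1 positions.

X[k-1] = [1.5000-4.3301i, 3, 1.5000+4.3301i]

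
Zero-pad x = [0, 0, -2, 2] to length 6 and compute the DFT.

Original 4-point DFT: [0, 2+2i, -4, 2-2i]
Zero-padded 6-point DFT provides frequency interpolation.

DFT_6([x, 0, ...]) = [0, -1.0000+1.7321i, 3.0000-1.7321i, -4, 3.0000+1.7321i, -1.0000-1.7321i]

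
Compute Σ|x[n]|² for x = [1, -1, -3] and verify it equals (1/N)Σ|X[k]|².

Time domain:
Σ|x[n]|² = |1|² + |-1|² + |-3|² = 11.0000

Frequency domain:
(1/3)Σ|X[k]|² = (1/3)(|-3|² + |3.0000-1.7321i|² + |3.0000+1.7321i|²) = (1/3)·33.0000 = 11.0000

Both sides agree, confirming Parseval's theorem.

Σ|x[n]|² = (1/N)Σ|X[k]|² = 11.0000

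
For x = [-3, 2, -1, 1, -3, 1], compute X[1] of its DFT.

X[1] = Σ(n=0 to 5) x[n] · ω_6^(1n) where ω_6 = e^(-2πi/6)
= (-3)·ω_6^0 + (2)·ω_6^1 + (-1)·ω_6^2 + (1)·ω_6^3 + (-3)·ω_6^4 + (1)·ω_6^5

X[1] = -0.5000-2.5981i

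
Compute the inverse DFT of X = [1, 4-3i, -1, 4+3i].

x[n] = (1/4) Σ(k=0 to 3) X[k] · e^(2πikn/4)

Computing each x[n]:
x[0] = 2
x[1] = 2
x[2] = -2
x[3] = -1

x = [2, 2, -2, -1]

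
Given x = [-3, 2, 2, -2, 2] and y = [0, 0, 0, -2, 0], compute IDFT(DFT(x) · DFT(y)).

(x ⊛ y)[n] = Σ(m=0 to 4) x[m] · y[(n-m) mod 5]

Computing each output sample:
(x ⊛ y)[0] = -4
(x ⊛ y)[1] = 4
(x ⊛ y)[2] = -4
(x ⊛ y)[3] = 6
(x ⊛ y)[4] = -4

x ⊛ y = [-4, 4, -4, 6, -4]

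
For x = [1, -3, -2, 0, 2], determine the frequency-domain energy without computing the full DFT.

Parseval: Σ|x[n]|² = (1/N)Σ|X[k]|², so Σ|X[k]|² = N·Σ|x[n]|² = 5·18.0000

Σ|X[k]|² = N·Σ|x[n]|² = 5·18.0000 = 90.0000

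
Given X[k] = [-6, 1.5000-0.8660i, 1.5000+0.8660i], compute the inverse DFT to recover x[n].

x[n] = (1/3) Σ(k=0 to 2) X[k] · e^(2πikn/3)

Computing each x[n]:
x[0] = -1
x[1] = -2
x[2] = -3

x = [-1, -2, -3]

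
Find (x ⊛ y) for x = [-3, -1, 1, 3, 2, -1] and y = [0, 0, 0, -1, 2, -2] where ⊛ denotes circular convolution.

(x ⊛ y)[n] = Σ(m=0 to 5) x[m] · y[(n-m) mod 6]

Computing each output sample:
(x ⊛ y)[0] = 1
(x ⊛ y)[1] = 2
(x ⊛ y)[2] = -1
(x ⊛ y)[3] = -3
(x ⊛ y)[4] = -3
(x ⊛ y)[5] = 3

x ⊛ y = [1, 2, -1, -3, -3, 3]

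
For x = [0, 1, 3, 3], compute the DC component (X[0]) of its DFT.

X[0] = Σ(n=0 to 3) x[n] · ω_4^0 = Σ x[n]
= (0) + (1) + (3) + (3)

X[0] = 7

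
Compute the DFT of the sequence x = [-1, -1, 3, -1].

X[k] = Σ(n=0 to 3) x[n] · ω_4^(nk)
where ω_4 = e^(-2πi/4)

Computing each X[k]:
X[0] = 0
X[1] = -4
X[2] = 4
X[3] = -4

X = [0, -4, 4, -4]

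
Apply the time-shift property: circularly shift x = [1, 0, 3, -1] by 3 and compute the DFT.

Time shift by 3: X_shifted[k] = ω_4^(3k) · X[k]
Shifted x = [0, 3, -1, 1]

DFT(x[n-3]) = [3, 1-2i, -5, 1+2i]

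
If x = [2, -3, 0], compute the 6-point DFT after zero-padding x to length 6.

Original 3-point DFT: [-1, 3.5000+2.5981i, 3.5000-2.5981i]
Zero-padded 6-point DFT provides frequency interpolation.

DFT_6([x, 0, ...]) = [-1, 0.5000+2.5981i, 3.5000+2.5981i, 5, 3.5000-2.5981i, 0.5000-2.5981i]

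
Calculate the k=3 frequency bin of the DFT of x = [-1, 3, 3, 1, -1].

X[3] = Σ(n=0 to 4) x[n] · ω_5^(3n) where ω_5 = e^(-2πi/5)
= (-1)·ω_5^0 + (3)·ω_5^3 + (3)·ω_5^6 + (1)·ω_5^9 + (-1)·ω_5^12

X[3] = -1.3820+0.4490i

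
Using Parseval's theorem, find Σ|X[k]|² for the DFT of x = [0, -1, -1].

Parseval: Σ|x[n]|² = (1/N)Σ|X[k]|², so Σ|X[k]|² = N·Σ|x[n]|² = 3·2.0000

Σ|X[k]|² = N·Σ|x[n]|² = 3·2.0000 = 6.0000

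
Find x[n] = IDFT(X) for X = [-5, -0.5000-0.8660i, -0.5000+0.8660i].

x[n] = (1/3) Σ(k=0 to 2) X[k] · e^(2πikn/3)

Computing each x[n]:
x[0] = -2
x[1] = -1
x[2] = -2

x = [-2, -1, -2]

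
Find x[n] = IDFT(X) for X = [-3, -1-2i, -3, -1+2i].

x[n] = (1/4) Σ(k=0 to 3) X[k] · e^(2πikn/4)

Computing each x[n]:
x[0] = -2
x[1] = 1
x[2] = -1
x[3] = -1

x = [-2, 1, -1, -1]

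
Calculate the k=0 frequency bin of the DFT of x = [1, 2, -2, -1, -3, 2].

X[0] = Σ(n=0 to 5) x[n] · ω_6^0 = Σ x[n]
= (1) + (2) + (-2) + (-1) + (-3) + (2)

X[0] = -1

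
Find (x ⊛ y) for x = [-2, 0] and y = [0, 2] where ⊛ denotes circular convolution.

(x ⊛ y)[n] = Σ(m=0 to 1) x[m] · y[(n-m) mod 2]

Computing each output sample:
(x ⊛ y)[0] = 0
(x ⊛ y)[1] = -4

x ⊛ y = [0, -4]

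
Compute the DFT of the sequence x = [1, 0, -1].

X[k] = Σ(n=0 to 2) x[n] · ω_3^(nk)
where ω_3 = e^(-2πi/3)

Computing each X[k]:
X[0] = 0
X[1] = 1.5000-0.8660i
X[2] = 1.5000+0.8660i

X = [0, 1.5000-0.8660i, 1.5000+0.8660i]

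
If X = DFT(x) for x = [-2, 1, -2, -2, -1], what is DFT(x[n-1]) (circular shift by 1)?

Time shift by 1: X_shifted[k] = ω_5^(1k) · X[k]
Shifted x = [-1, -2, 1, -2, -2]

DFT(x[n-1]) = [-6, -1.4271-1.7634i, 1.9271+2.8532i, 1.9271-2.8532i, -1.4271+1.7634i]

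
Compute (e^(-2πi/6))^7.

Since ω_6^6 = 1, powers reduce modulo 6.
7 mod 6 = 1
So ω_6^7 = ω_6^1 = e^(-2πi·1/6)

ω_6^7 = ω_6^1 = 0.5000-0.8660i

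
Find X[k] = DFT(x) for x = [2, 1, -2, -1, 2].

X[k] = Σ(n=0 to 4) x[n] · ω_5^(nk)
where ω_5 = e^(-2πi/5)

Computing each X[k]:
X[0] = 2
X[1] = 5.3541+1.5388i
X[2] = -1.3541-0.3633i
X[3] = -1.3541+0.3633i
X[4] = 5.3541-1.5388i

X = [2, 5.3541+1.5388i, -1.3541-0.3633i, -1.3541+0.3633i, 5.3541-1.5388i]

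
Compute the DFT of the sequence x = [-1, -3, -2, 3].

X[k] = Σ(n=0 to 3) x[n] · ω_4^(nk)
where ω_4 = e^(-2πi/4)

Computing each X[k]:
X[0] = -3
X[1] = 1+6i
X[2] = -3
X[3] = 1-6i

X = [-3, 1+6i, -3, 1-6i]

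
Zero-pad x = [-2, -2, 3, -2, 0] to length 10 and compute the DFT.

Original 5-point DFT: [-3, -3.4271-1.0368i, -0.0729+5.9309i, -0.0729-5.9309i, -3.4271+1.0368i]
Zero-padded 10-point DFT provides frequency interpolation.

DFT_10([x, 0, ...]) = [-3, -2.0729+0.2245i, -3.4271-1.0368i, -5.4271+2.4899i, -0.0729+5.9309i, 5, -0.0729-5.9309i, -5.4271-2.4899i, -3.4271+1.0368i, -2.0729-0.2245i]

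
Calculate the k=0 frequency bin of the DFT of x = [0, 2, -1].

X[0] = Σ(n=0 to 2) x[n] · ω_3^0 = Σ x[n]
= (0) + (2) + (-1)

X[0] = 1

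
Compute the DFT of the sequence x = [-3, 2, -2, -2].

X[k] = Σ(n=0 to 3) x[n] · ω_4^(nk)
where ω_4 = e^(-2πi/4)

Computing each X[k]:
X[0] = -5
X[1] = -1-4i
X[2] = -5
X[3] = -1+4i

X = [-5, -1-4i, -5, -1+4i]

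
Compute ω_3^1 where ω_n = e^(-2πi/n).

ω_3^1 = e^(-2πi·1/3)
= cos(-2π·1/3) + i·sin(-2π·1/3)
= cos(-2π/3) + i·sin(-2π/3)

ω_3^1 = cos(-2π/3) + i·sin(-2π/3) = -0.5000-0.8660i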